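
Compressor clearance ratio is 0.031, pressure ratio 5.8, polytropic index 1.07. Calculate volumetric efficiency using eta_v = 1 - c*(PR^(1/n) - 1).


PR^(1/n) = 5.8^(1/1.07) = 5.16992337
eta_v = 1 - 0.031 * (5.16992337 - 1)
eta_v = 0.8707

0.8707


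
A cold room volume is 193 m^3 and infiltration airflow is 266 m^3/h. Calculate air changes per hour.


ACH = flow / volume
ACH = 266 / 193
ACH = 1.378

1.378


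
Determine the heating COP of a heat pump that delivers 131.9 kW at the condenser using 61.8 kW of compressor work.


COP_hp = Q_cond / W
COP_hp = 131.9 / 61.8
COP_hp = 2.134

2.134


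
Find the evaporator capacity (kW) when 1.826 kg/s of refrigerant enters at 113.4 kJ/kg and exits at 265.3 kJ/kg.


dh = 265.3 - 113.4 = 151.9 kJ/kg
Q_evap = m_dot * dh = 1.826 * 151.9
Q_evap = 277.37 kW

277.37


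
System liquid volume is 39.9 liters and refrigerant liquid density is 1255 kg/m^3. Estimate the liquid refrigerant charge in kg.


Charge = V * rho / 1000
Charge = 39.9 * 1255 / 1000
Charge = 50.07 kg

50.07


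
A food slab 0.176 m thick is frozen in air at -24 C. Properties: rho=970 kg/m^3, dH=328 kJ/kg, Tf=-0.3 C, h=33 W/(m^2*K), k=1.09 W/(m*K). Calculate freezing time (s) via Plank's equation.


dT = -0.3 - (-24) = 23.7 K
term1 = a/(2h) = 0.176/(2*33) = 0.002666666667
term2 = a^2/(8k) = 0.176^2/(8*1.09) = 0.003552293578
t = rho*dH*1000/dT * (term1 + term2)
t = 970*328*1000/23.7 * (0.002666666667 + 0.003552293578)
t = 83486 s

83486


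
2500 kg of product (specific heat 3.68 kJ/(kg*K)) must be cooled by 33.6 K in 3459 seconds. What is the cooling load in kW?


Q = m * cp * dT / t
Q = 2500 * 3.68 * 33.6 / 3459
Q = 89.367 kW

89.367


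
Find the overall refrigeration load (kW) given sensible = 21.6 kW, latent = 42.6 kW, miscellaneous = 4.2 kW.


Q_total = Q_s + Q_l + Q_misc
Q_total = 21.6 + 42.6 + 4.2
Q_total = 68.4 kW

68.4


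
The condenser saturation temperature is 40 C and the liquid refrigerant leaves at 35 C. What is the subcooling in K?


Subcooling = T_cond - T_liquid
Subcooling = 40 - 35
Subcooling = 5 K

5


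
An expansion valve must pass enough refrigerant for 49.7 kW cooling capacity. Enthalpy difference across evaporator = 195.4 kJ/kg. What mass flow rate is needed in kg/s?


m_dot = Q / dh
m_dot = 49.7 / 195.4
m_dot = 0.2544 kg/s

0.2544


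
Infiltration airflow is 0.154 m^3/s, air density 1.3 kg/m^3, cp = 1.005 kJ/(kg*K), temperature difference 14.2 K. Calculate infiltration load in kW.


Q = V_dot * rho * cp * dT
Q = 0.154 * 1.3 * 1.005 * 14.2
Q = 2.857 kW

2.857


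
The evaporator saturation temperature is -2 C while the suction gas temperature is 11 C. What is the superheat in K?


Superheat = T_suction - T_evap
Superheat = 11 - (-2)
Superheat = 13 K

13


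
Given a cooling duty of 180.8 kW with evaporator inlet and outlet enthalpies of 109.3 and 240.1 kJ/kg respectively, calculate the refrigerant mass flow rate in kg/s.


dh = 240.1 - 109.3 = 130.8 kJ/kg
m_dot = Q / dh = 180.8 / 130.8 = 1.3823 kg/s

1.3823


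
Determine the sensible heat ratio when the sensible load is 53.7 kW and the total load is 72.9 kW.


SHR = Q_sensible / Q_total
SHR = 53.7 / 72.9
SHR = 0.737

0.737


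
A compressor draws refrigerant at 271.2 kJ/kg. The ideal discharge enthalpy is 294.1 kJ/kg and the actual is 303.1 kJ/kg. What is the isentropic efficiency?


dh_ideal = 294.1 - 271.2 = 22.9 kJ/kg
dh_actual = 303.1 - 271.2 = 31.9 kJ/kg
eta_s = dh_ideal / dh_actual = 22.9 / 31.9
eta_s = 0.7179

0.7179


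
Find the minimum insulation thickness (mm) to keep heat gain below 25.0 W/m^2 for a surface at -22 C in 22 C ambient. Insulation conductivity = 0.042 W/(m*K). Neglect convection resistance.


dT = 22 - (-22) = 44 K
thickness = k * dT / q_max * 1000
thickness = 0.042 * 44 / 25.0 * 1000
thickness = 73.9 mm

73.9


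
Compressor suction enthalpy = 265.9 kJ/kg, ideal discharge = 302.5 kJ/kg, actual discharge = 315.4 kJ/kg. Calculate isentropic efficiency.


dh_ideal = 302.5 - 265.9 = 36.6 kJ/kg
dh_actual = 315.4 - 265.9 = 49.5 kJ/kg
eta_s = dh_ideal / dh_actual = 36.6 / 49.5
eta_s = 0.7394

0.7394


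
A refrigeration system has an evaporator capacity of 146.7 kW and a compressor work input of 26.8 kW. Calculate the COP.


COP = Q_evap / W
COP = 146.7 / 26.8
COP = 5.474

5.474


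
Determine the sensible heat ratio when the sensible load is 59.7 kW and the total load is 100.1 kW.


SHR = Q_sensible / Q_total
SHR = 59.7 / 100.1
SHR = 0.596

0.596


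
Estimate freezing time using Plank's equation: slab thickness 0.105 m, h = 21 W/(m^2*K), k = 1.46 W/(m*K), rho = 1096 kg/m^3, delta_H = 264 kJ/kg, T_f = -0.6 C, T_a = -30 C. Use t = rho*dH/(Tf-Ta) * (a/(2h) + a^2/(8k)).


dT = -0.6 - (-30) = 29.4 K
term1 = a/(2h) = 0.105/(2*21) = 0.0025
term2 = a^2/(8k) = 0.105^2/(8*1.46) = 0.0009439212329
t = rho*dH*1000/dT * (term1 + term2)
t = 1096*264*1000/29.4 * (0.0025 + 0.0009439212329)
t = 33894 s

33894


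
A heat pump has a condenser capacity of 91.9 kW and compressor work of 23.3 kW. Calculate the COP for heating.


COP_hp = Q_cond / W
COP_hp = 91.9 / 23.3
COP_hp = 3.944

3.944


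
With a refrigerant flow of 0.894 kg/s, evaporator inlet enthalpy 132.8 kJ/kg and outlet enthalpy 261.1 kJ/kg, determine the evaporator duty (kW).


dh = 261.1 - 132.8 = 128.3 kJ/kg
Q_evap = m_dot * dh = 0.894 * 128.3
Q_evap = 114.7 kW

114.7


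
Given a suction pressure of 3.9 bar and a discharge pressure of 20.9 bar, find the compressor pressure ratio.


PR = P_high / P_low
PR = 20.9 / 3.9
PR = 5.359

5.359


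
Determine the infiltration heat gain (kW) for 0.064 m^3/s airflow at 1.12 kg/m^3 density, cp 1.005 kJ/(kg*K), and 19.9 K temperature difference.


Q = V_dot * rho * cp * dT
Q = 0.064 * 1.12 * 1.005 * 19.9
Q = 1.434 kW

1.434


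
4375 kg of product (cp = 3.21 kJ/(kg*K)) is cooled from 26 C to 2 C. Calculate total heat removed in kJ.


dT = 26 - (2) = 24 K
Q = m * cp * dT = 4375 * 3.21 * 24
Q = 337050 kJ

337050


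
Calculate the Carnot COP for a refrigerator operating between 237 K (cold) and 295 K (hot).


dT = 295 - 237 = 58 K
COP_carnot = T_cold / dT = 237 / 58
COP_carnot = 4.086

4.086


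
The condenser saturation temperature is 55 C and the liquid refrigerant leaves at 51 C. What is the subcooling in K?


Subcooling = T_cond - T_liquid
Subcooling = 55 - 51
Subcooling = 4 K

4


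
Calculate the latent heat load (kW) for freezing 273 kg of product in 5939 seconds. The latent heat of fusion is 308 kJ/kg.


Q_lat = m * h_fg / t
Q_lat = 273 * 308 / 5939
Q_lat = 14.16 kW

14.16


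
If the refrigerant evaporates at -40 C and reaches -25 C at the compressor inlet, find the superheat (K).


Superheat = T_suction - T_evap
Superheat = -25 - (-40)
Superheat = 15 K

15


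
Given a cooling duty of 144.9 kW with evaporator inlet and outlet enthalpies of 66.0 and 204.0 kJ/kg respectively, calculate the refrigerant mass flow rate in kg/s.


dh = 204.0 - 66.0 = 138.0 kJ/kg
m_dot = Q / dh = 144.9 / 138.0 = 1.05 kg/s

1.05


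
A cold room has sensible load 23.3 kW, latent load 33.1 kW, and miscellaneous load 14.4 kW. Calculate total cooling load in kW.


Q_total = Q_s + Q_l + Q_misc
Q_total = 23.3 + 33.1 + 14.4
Q_total = 70.8 kW

70.8


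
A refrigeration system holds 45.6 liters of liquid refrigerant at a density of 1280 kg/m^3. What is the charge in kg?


Charge = V * rho / 1000
Charge = 45.6 * 1280 / 1000
Charge = 58.37 kg

58.37


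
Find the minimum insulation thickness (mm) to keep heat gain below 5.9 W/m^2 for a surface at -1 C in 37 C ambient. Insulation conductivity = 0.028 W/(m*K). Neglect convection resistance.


dT = 37 - (-1) = 38 K
thickness = k * dT / q_max * 1000
thickness = 0.028 * 38 / 5.9 * 1000
thickness = 180.3 mm

180.3


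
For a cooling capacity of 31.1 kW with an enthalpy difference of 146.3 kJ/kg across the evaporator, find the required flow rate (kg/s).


m_dot = Q / dh
m_dot = 31.1 / 146.3
m_dot = 0.2126 kg/s

0.2126


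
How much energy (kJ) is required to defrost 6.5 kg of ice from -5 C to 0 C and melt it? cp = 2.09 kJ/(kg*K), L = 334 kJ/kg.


Sensible heat = cp * dT = 2.09 * 5 = 10.45 kJ/kg
Total per kg = 10.45 + 334 = 344.45 kJ/kg
Q = m * total = 6.5 * 344.45
Q = 2238.9 kJ

2238.9


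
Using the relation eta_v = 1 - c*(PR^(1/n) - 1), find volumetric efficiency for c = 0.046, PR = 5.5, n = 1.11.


PR^(1/n) = 5.5^(1/1.11) = 4.64508231
eta_v = 1 - 0.046 * (4.64508231 - 1)
eta_v = 0.8323

0.8323


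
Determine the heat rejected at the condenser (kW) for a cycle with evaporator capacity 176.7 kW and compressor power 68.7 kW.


Q_cond = Q_evap + W
Q_cond = 176.7 + 68.7
Q_cond = 245.4 kW

245.4


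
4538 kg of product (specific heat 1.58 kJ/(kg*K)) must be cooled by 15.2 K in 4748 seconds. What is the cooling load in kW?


Q = m * cp * dT / t
Q = 4538 * 1.58 * 15.2 / 4748
Q = 22.954 kW

22.954


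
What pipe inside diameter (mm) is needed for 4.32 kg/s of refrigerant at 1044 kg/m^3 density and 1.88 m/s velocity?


A = m_dot / (rho * v) = 4.32 / (1044 * 1.88) = 0.002201027146 m^2
d = sqrt(4*A/pi) * 1000
d = 52.9 mm

52.9


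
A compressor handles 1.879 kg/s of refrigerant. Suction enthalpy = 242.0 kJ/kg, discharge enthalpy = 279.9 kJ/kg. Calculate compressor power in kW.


dh = 279.9 - 242.0 = 37.9 kJ/kg
W = m_dot * dh = 1.879 * 37.9 = 71.21 kW

71.21


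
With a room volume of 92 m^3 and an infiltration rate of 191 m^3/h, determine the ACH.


ACH = flow / volume
ACH = 191 / 92
ACH = 2.076

2.076


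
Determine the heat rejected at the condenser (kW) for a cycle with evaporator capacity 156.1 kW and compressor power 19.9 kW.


Q_cond = Q_evap + W
Q_cond = 156.1 + 19.9
Q_cond = 176.0 kW

176.0


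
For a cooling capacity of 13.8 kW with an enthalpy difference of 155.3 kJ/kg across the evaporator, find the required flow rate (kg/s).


m_dot = Q / dh
m_dot = 13.8 / 155.3
m_dot = 0.0889 kg/s

0.0889


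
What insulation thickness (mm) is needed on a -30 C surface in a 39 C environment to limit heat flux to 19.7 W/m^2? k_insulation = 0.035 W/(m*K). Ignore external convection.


dT = 39 - (-30) = 69 K
thickness = k * dT / q_max * 1000
thickness = 0.035 * 69 / 19.7 * 1000
thickness = 122.6 mm

122.6


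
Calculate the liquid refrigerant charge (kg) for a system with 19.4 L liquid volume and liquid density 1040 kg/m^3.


Charge = V * rho / 1000
Charge = 19.4 * 1040 / 1000
Charge = 20.18 kg

20.18


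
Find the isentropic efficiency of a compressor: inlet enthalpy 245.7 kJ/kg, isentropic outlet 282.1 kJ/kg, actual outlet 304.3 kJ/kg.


dh_ideal = 282.1 - 245.7 = 36.4 kJ/kg
dh_actual = 304.3 - 245.7 = 58.6 kJ/kg
eta_s = dh_ideal / dh_actual = 36.4 / 58.6
eta_s = 0.6212

0.6212


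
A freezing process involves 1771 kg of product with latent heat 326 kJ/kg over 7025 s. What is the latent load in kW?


Q_lat = m * h_fg / t
Q_lat = 1771 * 326 / 7025
Q_lat = 82.18 kW

82.18


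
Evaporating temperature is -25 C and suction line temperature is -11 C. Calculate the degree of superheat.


Superheat = T_suction - T_evap
Superheat = -11 - (-25)
Superheat = 14 K

14


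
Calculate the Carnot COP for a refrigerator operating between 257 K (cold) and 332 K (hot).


dT = 332 - 257 = 75 K
COP_carnot = T_cold / dT = 257 / 75
COP_carnot = 3.427

3.427


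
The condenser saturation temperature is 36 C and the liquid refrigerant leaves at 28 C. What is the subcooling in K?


Subcooling = T_cond - T_liquid
Subcooling = 36 - 28
Subcooling = 8 K

8


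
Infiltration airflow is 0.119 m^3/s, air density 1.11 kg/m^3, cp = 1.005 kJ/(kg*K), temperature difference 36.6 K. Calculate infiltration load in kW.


Q = V_dot * rho * cp * dT
Q = 0.119 * 1.11 * 1.005 * 36.6
Q = 4.859 kW

4.859


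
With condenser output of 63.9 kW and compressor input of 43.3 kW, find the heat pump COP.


COP_hp = Q_cond / W
COP_hp = 63.9 / 43.3
COP_hp = 1.476

1.476


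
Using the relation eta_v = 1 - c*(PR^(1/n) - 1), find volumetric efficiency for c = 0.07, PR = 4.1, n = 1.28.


PR^(1/n) = 4.1^(1/1.28) = 3.01118465
eta_v = 1 - 0.07 * (3.01118465 - 1)
eta_v = 0.8592

0.8592


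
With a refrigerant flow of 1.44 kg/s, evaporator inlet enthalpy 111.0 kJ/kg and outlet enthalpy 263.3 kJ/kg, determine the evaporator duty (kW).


dh = 263.3 - 111.0 = 152.3 kJ/kg
Q_evap = m_dot * dh = 1.44 * 152.3
Q_evap = 219.31 kW

219.31


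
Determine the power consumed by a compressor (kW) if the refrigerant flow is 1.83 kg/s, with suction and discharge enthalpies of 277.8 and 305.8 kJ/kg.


dh = 305.8 - 277.8 = 28.0 kJ/kg
W = m_dot * dh = 1.83 * 28.0 = 51.24 kW

51.24


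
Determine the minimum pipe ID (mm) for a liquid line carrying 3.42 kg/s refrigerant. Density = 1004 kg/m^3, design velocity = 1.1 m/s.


A = m_dot / (rho * v) = 3.42 / (1004 * 1.1) = 0.003096704093 m^2
d = sqrt(4*A/pi) * 1000
d = 62.8 mm

62.8


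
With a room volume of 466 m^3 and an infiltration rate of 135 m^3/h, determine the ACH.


ACH = flow / volume
ACH = 135 / 466
ACH = 0.29

0.29


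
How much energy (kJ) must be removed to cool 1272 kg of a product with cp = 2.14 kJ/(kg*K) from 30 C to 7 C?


dT = 30 - (7) = 23 K
Q = m * cp * dT = 1272 * 2.14 * 23
Q = 62608 kJ

62608


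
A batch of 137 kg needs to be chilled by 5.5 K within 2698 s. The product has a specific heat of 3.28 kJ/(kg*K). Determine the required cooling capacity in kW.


Q = m * cp * dT / t
Q = 137 * 3.28 * 5.5 / 2698
Q = 0.916 kW

0.916


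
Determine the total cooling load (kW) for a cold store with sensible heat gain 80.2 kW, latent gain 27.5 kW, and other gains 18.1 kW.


Q_total = Q_s + Q_l + Q_misc
Q_total = 80.2 + 27.5 + 18.1
Q_total = 125.8 kW

125.8


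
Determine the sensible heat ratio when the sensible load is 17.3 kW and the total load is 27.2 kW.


SHR = Q_sensible / Q_total
SHR = 17.3 / 27.2
SHR = 0.636

0.636


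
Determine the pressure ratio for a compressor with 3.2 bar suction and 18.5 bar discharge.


PR = P_high / P_low
PR = 18.5 / 3.2
PR = 5.781

5.781


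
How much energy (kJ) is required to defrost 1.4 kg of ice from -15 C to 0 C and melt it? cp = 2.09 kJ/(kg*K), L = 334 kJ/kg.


Sensible heat = cp * dT = 2.09 * 15 = 31.35 kJ/kg
Total per kg = 31.35 + 334 = 365.35 kJ/kg
Q = m * total = 1.4 * 365.35
Q = 511.5 kJ

511.5


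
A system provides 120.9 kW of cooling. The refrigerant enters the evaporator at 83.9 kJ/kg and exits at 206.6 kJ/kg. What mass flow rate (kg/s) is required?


dh = 206.6 - 83.9 = 122.7 kJ/kg
m_dot = Q / dh = 120.9 / 122.7 = 0.9853 kg/s

0.9853


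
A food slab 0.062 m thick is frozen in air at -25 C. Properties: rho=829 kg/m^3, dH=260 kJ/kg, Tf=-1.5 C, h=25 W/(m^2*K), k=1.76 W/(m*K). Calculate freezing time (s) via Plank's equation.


dT = -1.5 - (-25) = 23.5 K
term1 = a/(2h) = 0.062/(2*25) = 0.00124
term2 = a^2/(8k) = 0.062^2/(8*1.76) = 0.0002730113636
t = rho*dH*1000/dT * (term1 + term2)
t = 829*260*1000/23.5 * (0.00124 + 0.0002730113636)
t = 13877 s

13877


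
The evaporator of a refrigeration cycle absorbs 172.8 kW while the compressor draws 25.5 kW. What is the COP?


COP = Q_evap / W
COP = 172.8 / 25.5
COP = 6.776

6.776


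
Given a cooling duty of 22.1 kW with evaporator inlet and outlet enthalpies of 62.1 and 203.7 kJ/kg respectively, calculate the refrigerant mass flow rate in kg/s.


dh = 203.7 - 62.1 = 141.6 kJ/kg
m_dot = Q / dh = 22.1 / 141.6 = 0.1561 kg/s

0.1561


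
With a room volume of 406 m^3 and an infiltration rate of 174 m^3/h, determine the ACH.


ACH = flow / volume
ACH = 174 / 406
ACH = 0.429

0.429


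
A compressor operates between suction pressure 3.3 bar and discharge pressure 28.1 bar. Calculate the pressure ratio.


PR = P_high / P_low
PR = 28.1 / 3.3
PR = 8.515

8.515


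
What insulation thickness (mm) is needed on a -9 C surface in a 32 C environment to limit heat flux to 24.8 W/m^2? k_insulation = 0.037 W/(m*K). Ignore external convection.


dT = 32 - (-9) = 41 K
thickness = k * dT / q_max * 1000
thickness = 0.037 * 41 / 24.8 * 1000
thickness = 61.2 mm

61.2


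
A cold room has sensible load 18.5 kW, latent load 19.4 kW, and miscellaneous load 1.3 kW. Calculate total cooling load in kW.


Q_total = Q_s + Q_l + Q_misc
Q_total = 18.5 + 19.4 + 1.3
Q_total = 39.2 kW

39.2


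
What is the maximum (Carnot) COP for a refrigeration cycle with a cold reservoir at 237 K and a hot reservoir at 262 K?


dT = 262 - 237 = 25 K
COP_carnot = T_cold / dT = 237 / 25
COP_carnot = 9.48

9.48


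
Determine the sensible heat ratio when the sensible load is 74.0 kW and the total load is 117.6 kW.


SHR = Q_sensible / Q_total
SHR = 74.0 / 117.6
SHR = 0.629

0.629


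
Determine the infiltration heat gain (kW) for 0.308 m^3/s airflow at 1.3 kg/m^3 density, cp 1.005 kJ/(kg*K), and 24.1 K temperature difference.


Q = V_dot * rho * cp * dT
Q = 0.308 * 1.3 * 1.005 * 24.1
Q = 9.698 kW

9.698


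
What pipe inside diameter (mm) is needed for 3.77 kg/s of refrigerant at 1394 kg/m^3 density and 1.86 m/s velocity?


A = m_dot / (rho * v) = 3.77 / (1394 * 1.86) = 0.001454004104 m^2
d = sqrt(4*A/pi) * 1000
d = 43.0 mm

43.0


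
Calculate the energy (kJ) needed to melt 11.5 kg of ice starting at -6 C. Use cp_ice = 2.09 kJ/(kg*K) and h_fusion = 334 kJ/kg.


Sensible heat = cp * dT = 2.09 * 6 = 12.54 kJ/kg
Total per kg = 12.54 + 334 = 346.54 kJ/kg
Q = m * total = 11.5 * 346.54
Q = 3985.2 kJ

3985.2


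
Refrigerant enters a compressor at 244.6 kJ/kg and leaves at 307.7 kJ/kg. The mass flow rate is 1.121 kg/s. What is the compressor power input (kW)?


dh = 307.7 - 244.6 = 63.1 kJ/kg
W = m_dot * dh = 1.121 * 63.1 = 70.74 kW

70.74


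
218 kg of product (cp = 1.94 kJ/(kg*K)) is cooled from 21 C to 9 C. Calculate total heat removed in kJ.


dT = 21 - (9) = 12 K
Q = m * cp * dT = 218 * 1.94 * 12
Q = 5075 kJ

5075


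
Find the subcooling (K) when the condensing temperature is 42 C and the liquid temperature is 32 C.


Subcooling = T_cond - T_liquid
Subcooling = 42 - 32
Subcooling = 10 K

10


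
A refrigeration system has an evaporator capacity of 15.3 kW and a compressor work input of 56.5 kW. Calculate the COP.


COP = Q_evap / W
COP = 15.3 / 56.5
COP = 0.271

0.271


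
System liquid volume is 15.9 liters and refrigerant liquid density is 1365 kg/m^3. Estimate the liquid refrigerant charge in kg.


Charge = V * rho / 1000
Charge = 15.9 * 1365 / 1000
Charge = 21.7 kg

21.7


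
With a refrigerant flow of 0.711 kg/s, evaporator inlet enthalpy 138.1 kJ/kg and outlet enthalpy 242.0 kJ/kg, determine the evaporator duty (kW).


dh = 242.0 - 138.1 = 103.9 kJ/kg
Q_evap = m_dot * dh = 0.711 * 103.9
Q_evap = 73.87 kW

73.87


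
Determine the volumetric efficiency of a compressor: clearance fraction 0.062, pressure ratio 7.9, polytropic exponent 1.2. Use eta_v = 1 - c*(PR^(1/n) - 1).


PR^(1/n) = 7.9^(1/1.2) = 5.597867
eta_v = 1 - 0.062 * (5.597867 - 1)
eta_v = 0.7149

0.7149


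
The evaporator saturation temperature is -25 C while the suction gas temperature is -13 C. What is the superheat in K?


Superheat = T_suction - T_evap
Superheat = -13 - (-25)
Superheat = 12 K

12


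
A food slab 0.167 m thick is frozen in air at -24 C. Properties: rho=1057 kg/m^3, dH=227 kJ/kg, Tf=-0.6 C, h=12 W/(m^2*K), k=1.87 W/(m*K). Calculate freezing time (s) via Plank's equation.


dT = -0.6 - (-24) = 23.4 K
term1 = a/(2h) = 0.167/(2*12) = 0.006958333333
term2 = a^2/(8k) = 0.167^2/(8*1.87) = 0.001864237968
t = rho*dH*1000/dT * (term1 + term2)
t = 1057*227*1000/23.4 * (0.006958333333 + 0.001864237968)
t = 90465 s

90465


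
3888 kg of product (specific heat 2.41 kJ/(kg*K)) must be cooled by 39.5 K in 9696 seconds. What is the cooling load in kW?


Q = m * cp * dT / t
Q = 3888 * 2.41 * 39.5 / 9696
Q = 38.172 kW

38.172


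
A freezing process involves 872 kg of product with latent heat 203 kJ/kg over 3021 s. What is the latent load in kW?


Q_lat = m * h_fg / t
Q_lat = 872 * 203 / 3021
Q_lat = 58.6 kW

58.6


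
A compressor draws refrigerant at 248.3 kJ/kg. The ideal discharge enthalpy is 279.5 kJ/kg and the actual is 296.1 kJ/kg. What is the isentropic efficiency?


dh_ideal = 279.5 - 248.3 = 31.2 kJ/kg
dh_actual = 296.1 - 248.3 = 47.8 kJ/kg
eta_s = dh_ideal / dh_actual = 31.2 / 47.8
eta_s = 0.6527

0.6527


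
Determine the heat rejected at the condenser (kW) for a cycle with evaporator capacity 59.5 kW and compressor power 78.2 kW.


Q_cond = Q_evap + W
Q_cond = 59.5 + 78.2
Q_cond = 137.7 kW

137.7


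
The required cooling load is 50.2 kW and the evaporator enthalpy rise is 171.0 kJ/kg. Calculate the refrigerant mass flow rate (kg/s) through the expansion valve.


m_dot = Q / dh
m_dot = 50.2 / 171.0
m_dot = 0.2936 kg/s

0.2936


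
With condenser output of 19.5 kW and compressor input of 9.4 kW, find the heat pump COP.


COP_hp = Q_cond / W
COP_hp = 19.5 / 9.4
COP_hp = 2.074

2.074


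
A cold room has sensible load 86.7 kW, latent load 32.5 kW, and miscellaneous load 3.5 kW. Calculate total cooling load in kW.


Q_total = Q_s + Q_l + Q_misc
Q_total = 86.7 + 32.5 + 3.5
Q_total = 122.7 kW

122.7


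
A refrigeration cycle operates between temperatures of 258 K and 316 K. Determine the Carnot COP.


dT = 316 - 258 = 58 K
COP_carnot = T_cold / dT = 258 / 58
COP_carnot = 4.448

4.448


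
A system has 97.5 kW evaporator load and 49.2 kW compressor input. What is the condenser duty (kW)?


Q_cond = Q_evap + W
Q_cond = 97.5 + 49.2
Q_cond = 146.7 kW

146.7


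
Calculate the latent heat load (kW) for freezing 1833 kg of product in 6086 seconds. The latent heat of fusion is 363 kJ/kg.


Q_lat = m * h_fg / t
Q_lat = 1833 * 363 / 6086
Q_lat = 109.33 kW

109.33


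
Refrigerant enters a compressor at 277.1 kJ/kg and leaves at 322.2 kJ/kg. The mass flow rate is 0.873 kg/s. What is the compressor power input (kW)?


dh = 322.2 - 277.1 = 45.1 kJ/kg
W = m_dot * dh = 0.873 * 45.1 = 39.37 kW

39.37


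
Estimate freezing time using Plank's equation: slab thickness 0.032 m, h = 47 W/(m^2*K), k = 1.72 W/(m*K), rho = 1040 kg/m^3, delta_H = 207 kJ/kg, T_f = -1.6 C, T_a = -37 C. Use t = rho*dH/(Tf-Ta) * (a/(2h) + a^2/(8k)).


dT = -1.6 - (-37) = 35.4 K
term1 = a/(2h) = 0.032/(2*47) = 0.0003404255319
term2 = a^2/(8k) = 0.032^2/(8*1.72) = 0.00007441860465
t = rho*dH*1000/dT * (term1 + term2)
t = 1040*207*1000/35.4 * (0.0003404255319 + 0.00007441860465)
t = 2523 s

2523


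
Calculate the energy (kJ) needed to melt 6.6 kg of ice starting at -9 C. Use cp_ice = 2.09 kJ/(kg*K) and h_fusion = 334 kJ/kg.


Sensible heat = cp * dT = 2.09 * 9 = 18.81 kJ/kg
Total per kg = 18.81 + 334 = 352.81 kJ/kg
Q = m * total = 6.6 * 352.81
Q = 2328.5 kJ

2328.5


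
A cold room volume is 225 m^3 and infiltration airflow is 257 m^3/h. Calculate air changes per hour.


ACH = flow / volume
ACH = 257 / 225
ACH = 1.142

1.142


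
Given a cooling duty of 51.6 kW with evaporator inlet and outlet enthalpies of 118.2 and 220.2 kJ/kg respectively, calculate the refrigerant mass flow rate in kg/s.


dh = 220.2 - 118.2 = 102.0 kJ/kg
m_dot = Q / dh = 51.6 / 102.0 = 0.5059 kg/s

0.5059


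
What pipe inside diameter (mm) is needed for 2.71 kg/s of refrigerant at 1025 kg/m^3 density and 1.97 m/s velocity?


A = m_dot / (rho * v) = 2.71 / (1025 * 1.97) = 0.001342082456 m^2
d = sqrt(4*A/pi) * 1000
d = 41.3 mm

41.3


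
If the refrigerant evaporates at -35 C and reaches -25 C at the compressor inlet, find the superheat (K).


Superheat = T_suction - T_evap
Superheat = -25 - (-35)
Superheat = 10 K

10


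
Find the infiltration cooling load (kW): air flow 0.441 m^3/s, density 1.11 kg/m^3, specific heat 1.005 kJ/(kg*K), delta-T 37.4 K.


Q = V_dot * rho * cp * dT
Q = 0.441 * 1.11 * 1.005 * 37.4
Q = 18.399 kW

18.399


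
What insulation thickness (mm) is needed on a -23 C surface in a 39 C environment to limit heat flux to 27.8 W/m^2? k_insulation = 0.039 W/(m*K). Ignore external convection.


dT = 39 - (-23) = 62 K
thickness = k * dT / q_max * 1000
thickness = 0.039 * 62 / 27.8 * 1000
thickness = 87.0 mm

87.0


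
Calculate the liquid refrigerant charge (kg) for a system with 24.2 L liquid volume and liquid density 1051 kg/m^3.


Charge = V * rho / 1000
Charge = 24.2 * 1051 / 1000
Charge = 25.43 kg

25.43


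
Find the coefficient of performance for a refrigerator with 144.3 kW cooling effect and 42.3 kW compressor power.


COP = Q_evap / W
COP = 144.3 / 42.3
COP = 3.411

3.411


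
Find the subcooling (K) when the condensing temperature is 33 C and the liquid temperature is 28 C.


Subcooling = T_cond - T_liquid
Subcooling = 33 - 28
Subcooling = 5 K

5


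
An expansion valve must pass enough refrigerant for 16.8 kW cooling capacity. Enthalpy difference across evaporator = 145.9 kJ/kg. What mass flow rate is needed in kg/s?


m_dot = Q / dh
m_dot = 16.8 / 145.9
m_dot = 0.1151 kg/s

0.1151


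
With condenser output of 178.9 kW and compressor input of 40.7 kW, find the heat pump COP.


COP_hp = Q_cond / W
COP_hp = 178.9 / 40.7
COP_hp = 4.396

4.396


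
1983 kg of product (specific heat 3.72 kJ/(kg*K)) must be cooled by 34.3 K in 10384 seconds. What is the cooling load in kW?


Q = m * cp * dT / t
Q = 1983 * 3.72 * 34.3 / 10384
Q = 24.367 kW

24.367


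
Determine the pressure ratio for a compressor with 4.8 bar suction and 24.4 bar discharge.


PR = P_high / P_low
PR = 24.4 / 4.8
PR = 5.083

5.083


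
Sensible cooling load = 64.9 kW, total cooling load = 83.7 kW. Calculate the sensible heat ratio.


SHR = Q_sensible / Q_total
SHR = 64.9 / 83.7
SHR = 0.775

0.775


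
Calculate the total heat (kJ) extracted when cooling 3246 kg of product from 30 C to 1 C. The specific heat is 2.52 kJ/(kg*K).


dT = 30 - (1) = 29 K
Q = m * cp * dT = 3246 * 2.52 * 29
Q = 237218 kJ

237218


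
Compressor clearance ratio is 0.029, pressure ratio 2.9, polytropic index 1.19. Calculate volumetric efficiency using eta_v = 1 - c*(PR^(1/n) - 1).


PR^(1/n) = 2.9^(1/1.19) = 2.44663817
eta_v = 1 - 0.029 * (2.44663817 - 1)
eta_v = 0.958

0.958


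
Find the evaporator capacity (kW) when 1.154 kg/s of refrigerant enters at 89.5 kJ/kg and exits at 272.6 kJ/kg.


dh = 272.6 - 89.5 = 183.1 kJ/kg
Q_evap = m_dot * dh = 1.154 * 183.1
Q_evap = 211.3 kW

211.3


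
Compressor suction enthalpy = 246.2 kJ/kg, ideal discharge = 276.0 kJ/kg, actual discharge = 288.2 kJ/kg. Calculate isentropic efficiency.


dh_ideal = 276.0 - 246.2 = 29.8 kJ/kg
dh_actual = 288.2 - 246.2 = 42.0 kJ/kg
eta_s = dh_ideal / dh_actual = 29.8 / 42.0
eta_s = 0.7095

0.7095


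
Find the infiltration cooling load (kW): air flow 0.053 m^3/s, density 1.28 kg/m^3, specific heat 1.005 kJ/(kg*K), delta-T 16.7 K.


Q = V_dot * rho * cp * dT
Q = 0.053 * 1.28 * 1.005 * 16.7
Q = 1.139 kW

1.139


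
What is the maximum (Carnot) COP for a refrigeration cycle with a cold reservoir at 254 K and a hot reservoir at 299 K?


dT = 299 - 254 = 45 K
COP_carnot = T_cold / dT = 254 / 45
COP_carnot = 5.644

5.644


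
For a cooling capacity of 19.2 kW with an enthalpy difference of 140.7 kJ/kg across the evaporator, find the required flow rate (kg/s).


m_dot = Q / dh
m_dot = 19.2 / 140.7
m_dot = 0.1365 kg/s

0.1365


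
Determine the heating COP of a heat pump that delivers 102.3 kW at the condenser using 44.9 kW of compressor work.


COP_hp = Q_cond / W
COP_hp = 102.3 / 44.9
COP_hp = 2.278

2.278


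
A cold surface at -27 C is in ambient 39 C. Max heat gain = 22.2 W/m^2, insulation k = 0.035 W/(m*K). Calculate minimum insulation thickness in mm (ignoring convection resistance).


dT = 39 - (-27) = 66 K
thickness = k * dT / q_max * 1000
thickness = 0.035 * 66 / 22.2 * 1000
thickness = 104.1 mm

104.1


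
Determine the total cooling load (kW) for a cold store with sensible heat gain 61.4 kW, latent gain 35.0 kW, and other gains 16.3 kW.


Q_total = Q_s + Q_l + Q_misc
Q_total = 61.4 + 35.0 + 16.3
Q_total = 112.7 kW

112.7


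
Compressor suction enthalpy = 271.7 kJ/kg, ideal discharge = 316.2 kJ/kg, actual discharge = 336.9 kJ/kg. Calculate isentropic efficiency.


dh_ideal = 316.2 - 271.7 = 44.5 kJ/kg
dh_actual = 336.9 - 271.7 = 65.2 kJ/kg
eta_s = dh_ideal / dh_actual = 44.5 / 65.2
eta_s = 0.6825

0.6825


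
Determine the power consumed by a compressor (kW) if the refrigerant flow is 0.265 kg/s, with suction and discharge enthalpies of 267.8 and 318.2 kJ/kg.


dh = 318.2 - 267.8 = 50.4 kJ/kg
W = m_dot * dh = 0.265 * 50.4 = 13.36 kW

13.36


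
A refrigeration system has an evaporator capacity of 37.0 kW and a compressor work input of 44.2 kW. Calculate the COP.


COP = Q_evap / W
COP = 37.0 / 44.2
COP = 0.837

0.837


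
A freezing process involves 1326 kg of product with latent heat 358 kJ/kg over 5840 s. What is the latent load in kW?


Q_lat = m * h_fg / t
Q_lat = 1326 * 358 / 5840
Q_lat = 81.29 kW

81.29


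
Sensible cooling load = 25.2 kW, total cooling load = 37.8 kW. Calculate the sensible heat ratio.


SHR = Q_sensible / Q_total
SHR = 25.2 / 37.8
SHR = 0.667

0.667


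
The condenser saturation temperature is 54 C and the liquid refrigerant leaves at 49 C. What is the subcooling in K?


Subcooling = T_cond - T_liquid
Subcooling = 54 - 49
Subcooling = 5 K

5


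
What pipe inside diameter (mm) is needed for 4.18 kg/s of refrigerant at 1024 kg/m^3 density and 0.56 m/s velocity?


A = m_dot / (rho * v) = 4.18 / (1024 * 0.56) = 0.007289341518 m^2
d = sqrt(4*A/pi) * 1000
d = 96.3 mm

96.3


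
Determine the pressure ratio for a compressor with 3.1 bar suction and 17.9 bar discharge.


PR = P_high / P_low
PR = 17.9 / 3.1
PR = 5.774

5.774


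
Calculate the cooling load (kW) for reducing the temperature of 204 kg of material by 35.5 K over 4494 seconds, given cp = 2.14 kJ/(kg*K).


Q = m * cp * dT / t
Q = 204 * 2.14 * 35.5 / 4494
Q = 3.449 kW

3.449


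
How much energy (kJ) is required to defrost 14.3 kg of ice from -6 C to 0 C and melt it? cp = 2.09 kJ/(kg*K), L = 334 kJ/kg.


Sensible heat = cp * dT = 2.09 * 6 = 12.54 kJ/kg
Total per kg = 12.54 + 334 = 346.54 kJ/kg
Q = m * total = 14.3 * 346.54
Q = 4955.5 kJ

4955.5


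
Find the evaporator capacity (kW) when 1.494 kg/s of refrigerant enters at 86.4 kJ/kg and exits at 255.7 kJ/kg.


dh = 255.7 - 86.4 = 169.3 kJ/kg
Q_evap = m_dot * dh = 1.494 * 169.3
Q_evap = 252.93 kW

252.93


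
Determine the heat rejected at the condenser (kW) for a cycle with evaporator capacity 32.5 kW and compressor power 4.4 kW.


Q_cond = Q_evap + W
Q_cond = 32.5 + 4.4
Q_cond = 36.9 kW

36.9


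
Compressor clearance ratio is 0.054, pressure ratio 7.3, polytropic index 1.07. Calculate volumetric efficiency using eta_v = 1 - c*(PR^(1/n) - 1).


PR^(1/n) = 7.3^(1/1.07) = 6.4097899
eta_v = 1 - 0.054 * (6.4097899 - 1)
eta_v = 0.7079

0.7079


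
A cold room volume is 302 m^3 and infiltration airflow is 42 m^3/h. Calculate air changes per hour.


ACH = flow / volume
ACH = 42 / 302
ACH = 0.139

0.139


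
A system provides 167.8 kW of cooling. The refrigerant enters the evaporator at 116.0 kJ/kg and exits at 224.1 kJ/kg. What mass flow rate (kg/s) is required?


dh = 224.1 - 116.0 = 108.1 kJ/kg
m_dot = Q / dh = 167.8 / 108.1 = 1.5523 kg/s

1.5523


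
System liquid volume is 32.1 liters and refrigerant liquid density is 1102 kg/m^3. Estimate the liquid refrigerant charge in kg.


Charge = V * rho / 1000
Charge = 32.1 * 1102 / 1000
Charge = 35.37 kg

35.37


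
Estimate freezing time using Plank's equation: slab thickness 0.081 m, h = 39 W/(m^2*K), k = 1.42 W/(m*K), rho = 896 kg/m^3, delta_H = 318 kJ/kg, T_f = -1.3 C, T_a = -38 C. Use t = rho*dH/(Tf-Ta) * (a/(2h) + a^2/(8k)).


dT = -1.3 - (-38) = 36.7 K
term1 = a/(2h) = 0.081/(2*39) = 0.001038461538
term2 = a^2/(8k) = 0.081^2/(8*1.42) = 0.0005775528169
t = rho*dH*1000/dT * (term1 + term2)
t = 896*318*1000/36.7 * (0.001038461538 + 0.0005775528169)
t = 12546 s

12546


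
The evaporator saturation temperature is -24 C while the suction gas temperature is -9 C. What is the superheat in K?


Superheat = T_suction - T_evap
Superheat = -9 - (-24)
Superheat = 15 K

15


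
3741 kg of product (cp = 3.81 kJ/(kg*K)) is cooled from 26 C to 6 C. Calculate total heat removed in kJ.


dT = 26 - (6) = 20 K
Q = m * cp * dT = 3741 * 3.81 * 20
Q = 285064 kJ

285064


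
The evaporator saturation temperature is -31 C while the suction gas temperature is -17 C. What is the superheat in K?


Superheat = T_suction - T_evap
Superheat = -17 - (-31)
Superheat = 14 K

14


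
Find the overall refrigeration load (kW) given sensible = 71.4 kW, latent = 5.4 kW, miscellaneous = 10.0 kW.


Q_total = Q_s + Q_l + Q_misc
Q_total = 71.4 + 5.4 + 10.0
Q_total = 86.8 kW

86.8


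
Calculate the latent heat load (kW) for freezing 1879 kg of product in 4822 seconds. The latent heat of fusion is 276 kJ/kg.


Q_lat = m * h_fg / t
Q_lat = 1879 * 276 / 4822
Q_lat = 107.55 kW

107.55


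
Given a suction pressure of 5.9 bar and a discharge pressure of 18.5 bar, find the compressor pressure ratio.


PR = P_high / P_low
PR = 18.5 / 5.9
PR = 3.136

3.136


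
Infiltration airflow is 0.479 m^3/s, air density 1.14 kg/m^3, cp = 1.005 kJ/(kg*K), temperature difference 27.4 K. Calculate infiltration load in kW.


Q = V_dot * rho * cp * dT
Q = 0.479 * 1.14 * 1.005 * 27.4
Q = 15.037 kW

15.037


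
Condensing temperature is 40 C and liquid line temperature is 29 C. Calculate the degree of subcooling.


Subcooling = T_cond - T_liquid
Subcooling = 40 - 29
Subcooling = 11 K

11


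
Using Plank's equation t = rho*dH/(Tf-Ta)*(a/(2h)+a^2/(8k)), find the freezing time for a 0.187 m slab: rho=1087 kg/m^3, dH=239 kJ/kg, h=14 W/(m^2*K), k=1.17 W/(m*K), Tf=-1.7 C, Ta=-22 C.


dT = -1.7 - (-22) = 20.3 K
term1 = a/(2h) = 0.187/(2*14) = 0.006678571429
term2 = a^2/(8k) = 0.187^2/(8*1.17) = 0.003736004274
t = rho*dH*1000/dT * (term1 + term2)
t = 1087*239*1000/20.3 * (0.006678571429 + 0.003736004274)
t = 133282 s

133282


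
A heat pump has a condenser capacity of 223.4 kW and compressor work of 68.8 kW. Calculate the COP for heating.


COP_hp = Q_cond / W
COP_hp = 223.4 / 68.8
COP_hp = 3.247

3.247


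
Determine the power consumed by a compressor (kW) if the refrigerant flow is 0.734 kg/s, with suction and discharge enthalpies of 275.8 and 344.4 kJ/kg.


dh = 344.4 - 275.8 = 68.6 kJ/kg
W = m_dot * dh = 0.734 * 68.6 = 50.35 kW

50.35


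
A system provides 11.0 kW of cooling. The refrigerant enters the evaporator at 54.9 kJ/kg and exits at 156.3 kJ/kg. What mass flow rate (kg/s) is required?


dh = 156.3 - 54.9 = 101.4 kJ/kg
m_dot = Q / dh = 11.0 / 101.4 = 0.1085 kg/s

0.1085


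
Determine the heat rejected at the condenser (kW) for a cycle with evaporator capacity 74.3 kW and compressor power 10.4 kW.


Q_cond = Q_evap + W
Q_cond = 74.3 + 10.4
Q_cond = 84.7 kW

84.7


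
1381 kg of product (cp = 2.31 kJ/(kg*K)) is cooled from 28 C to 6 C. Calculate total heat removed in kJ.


dT = 28 - (6) = 22 K
Q = m * cp * dT = 1381 * 2.31 * 22
Q = 70182 kJ

70182


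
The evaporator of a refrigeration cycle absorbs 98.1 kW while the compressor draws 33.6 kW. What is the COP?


COP = Q_evap / W
COP = 98.1 / 33.6
COP = 2.92

2.92


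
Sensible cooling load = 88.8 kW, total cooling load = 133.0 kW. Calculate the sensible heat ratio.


SHR = Q_sensible / Q_total
SHR = 88.8 / 133.0
SHR = 0.668

0.668


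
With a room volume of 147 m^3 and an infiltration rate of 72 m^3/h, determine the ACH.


ACH = flow / volume
ACH = 72 / 147
ACH = 0.49

0.49


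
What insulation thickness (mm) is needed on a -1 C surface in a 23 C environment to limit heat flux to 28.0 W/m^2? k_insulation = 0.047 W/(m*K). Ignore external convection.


dT = 23 - (-1) = 24 K
thickness = k * dT / q_max * 1000
thickness = 0.047 * 24 / 28.0 * 1000
thickness = 40.3 mm

40.3


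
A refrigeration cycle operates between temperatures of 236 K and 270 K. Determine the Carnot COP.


dT = 270 - 236 = 34 K
COP_carnot = T_cold / dT = 236 / 34
COP_carnot = 6.941

6.941


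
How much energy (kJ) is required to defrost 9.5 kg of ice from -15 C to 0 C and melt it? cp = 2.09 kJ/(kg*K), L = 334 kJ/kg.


Sensible heat = cp * dT = 2.09 * 15 = 31.35 kJ/kg
Total per kg = 31.35 + 334 = 365.35 kJ/kg
Q = m * total = 9.5 * 365.35
Q = 3470.8 kJ

3470.8


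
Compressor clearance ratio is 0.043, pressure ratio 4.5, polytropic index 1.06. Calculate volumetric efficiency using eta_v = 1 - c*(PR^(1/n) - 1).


PR^(1/n) = 4.5^(1/1.06) = 4.1327413
eta_v = 1 - 0.043 * (4.1327413 - 1)
eta_v = 0.8653

0.8653


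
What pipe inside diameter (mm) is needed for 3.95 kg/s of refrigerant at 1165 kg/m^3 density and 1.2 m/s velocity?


A = m_dot / (rho * v) = 3.95 / (1165 * 1.2) = 0.00282546495 m^2
d = sqrt(4*A/pi) * 1000
d = 60.0 mm

60.0


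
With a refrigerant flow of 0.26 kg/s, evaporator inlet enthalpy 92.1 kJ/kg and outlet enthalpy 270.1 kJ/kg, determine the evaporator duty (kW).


dh = 270.1 - 92.1 = 178.0 kJ/kg
Q_evap = m_dot * dh = 0.26 * 178.0
Q_evap = 46.28 kW

46.28


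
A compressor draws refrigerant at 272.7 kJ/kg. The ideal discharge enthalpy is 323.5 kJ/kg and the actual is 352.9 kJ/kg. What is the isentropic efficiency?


dh_ideal = 323.5 - 272.7 = 50.8 kJ/kg
dh_actual = 352.9 - 272.7 = 80.2 kJ/kg
eta_s = dh_ideal / dh_actual = 50.8 / 80.2
eta_s = 0.6334

0.6334


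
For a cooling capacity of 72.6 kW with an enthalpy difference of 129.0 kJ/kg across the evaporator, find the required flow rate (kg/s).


m_dot = Q / dh
m_dot = 72.6 / 129.0
m_dot = 0.5628 kg/s

0.5628


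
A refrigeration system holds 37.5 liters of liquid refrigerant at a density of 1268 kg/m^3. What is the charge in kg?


Charge = V * rho / 1000
Charge = 37.5 * 1268 / 1000
Charge = 47.55 kg

47.55


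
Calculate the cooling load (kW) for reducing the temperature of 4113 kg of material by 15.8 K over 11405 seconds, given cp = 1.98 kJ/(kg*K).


Q = m * cp * dT / t
Q = 4113 * 1.98 * 15.8 / 11405
Q = 11.282 kW

11.282


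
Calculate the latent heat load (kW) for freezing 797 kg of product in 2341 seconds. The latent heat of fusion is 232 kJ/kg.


Q_lat = m * h_fg / t
Q_lat = 797 * 232 / 2341
Q_lat = 78.99 kW

78.99


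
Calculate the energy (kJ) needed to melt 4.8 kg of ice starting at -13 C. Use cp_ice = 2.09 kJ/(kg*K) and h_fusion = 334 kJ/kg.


Sensible heat = cp * dT = 2.09 * 13 = 27.17 kJ/kg
Total per kg = 27.17 + 334 = 361.17 kJ/kg
Q = m * total = 4.8 * 361.17
Q = 1733.6 kJ

1733.6


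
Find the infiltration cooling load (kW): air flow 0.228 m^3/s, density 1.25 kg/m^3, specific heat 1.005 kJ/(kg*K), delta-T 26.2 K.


Q = V_dot * rho * cp * dT
Q = 0.228 * 1.25 * 1.005 * 26.2
Q = 7.504 kW

7.504


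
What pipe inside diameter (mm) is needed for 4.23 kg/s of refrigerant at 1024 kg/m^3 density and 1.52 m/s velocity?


A = m_dot / (rho * v) = 4.23 / (1024 * 1.52) = 0.002717670641 m^2
d = sqrt(4*A/pi) * 1000
d = 58.8 mm

58.8


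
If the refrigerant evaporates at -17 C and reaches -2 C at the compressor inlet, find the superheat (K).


Superheat = T_suction - T_evap
Superheat = -2 - (-17)
Superheat = 15 K

15


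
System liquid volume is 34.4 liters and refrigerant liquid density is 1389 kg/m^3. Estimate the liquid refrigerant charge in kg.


Charge = V * rho / 1000
Charge = 34.4 * 1389 / 1000
Charge = 47.78 kg

47.78


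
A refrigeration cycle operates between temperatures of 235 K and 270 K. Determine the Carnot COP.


dT = 270 - 235 = 35 K
COP_carnot = T_cold / dT = 235 / 35
COP_carnot = 6.714

6.714
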